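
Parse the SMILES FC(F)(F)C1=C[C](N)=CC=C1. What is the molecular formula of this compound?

C7H6F3N

Walk through each heavy atom and fill implicit hydrogens from standard valence (C 4, N 3, O 2, S 2, halogen 1):
  atom 1: F (halogen, monovalent) → 0 H
  atom 2: C, bond orders sum to 4 (valence 4) → 0 H
  atom 3: F (halogen, monovalent) → 0 H
  atom 4: F (halogen, monovalent) → 0 H
  atom 5: C, bond orders sum to 4 (valence 4) → 0 H
  atom 6: C, bond orders sum to 3 (valence 4) → 1 H
  atom 7: C with explicit H count 0
  atom 8: N, bond orders sum to 1 (valence 3) → 2 H
  atom 9: C, bond orders sum to 3 (valence 4) → 1 H
  atom 10: C, bond orders sum to 3 (valence 4) → 1 H
  atom 11: C, bond orders sum to 3 (valence 4) → 1 H
Totals → C:7, H:6, F:3, N:1.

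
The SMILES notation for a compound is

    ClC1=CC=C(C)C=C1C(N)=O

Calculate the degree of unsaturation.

5

Molecular formula: C8H8ClNO.
DoU = (2C + 2 + N − H − X) / 2, where X is the halogen count and O/S are ignored.
    = (2·8 + 2 + 1 − 8 − 1) / 2 = 10 / 2 = 5.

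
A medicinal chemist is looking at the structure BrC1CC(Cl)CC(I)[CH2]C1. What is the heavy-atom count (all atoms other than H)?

10

Every atom symbol written in the SMILES (organic subset) is one heavy atom; implicit H are not written.
Heavy atoms by element → Br:1, C:7, Cl:1, I:1.
Total: 10.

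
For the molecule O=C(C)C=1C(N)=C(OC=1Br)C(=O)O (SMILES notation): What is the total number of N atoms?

Scan the SMILES for N atoms (remember two-letter symbols like Cl and Br are single atoms).
Nitrogen count: 1.

1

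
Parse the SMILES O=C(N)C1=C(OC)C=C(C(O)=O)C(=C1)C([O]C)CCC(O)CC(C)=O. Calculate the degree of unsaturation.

7

Molecular formula: C17H23NO7.
DoU = (2C + 2 + N − H − X) / 2, where X is the halogen count and O/S are ignored.
    = (2·17 + 2 + 1 − 23 − 0) / 2 = 14 / 2 = 7.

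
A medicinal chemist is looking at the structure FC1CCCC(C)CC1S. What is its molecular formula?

Walk through each heavy atom and fill implicit hydrogens from standard valence (C 4, N 3, O 2, S 2, halogen 1):
  atom 1: F (halogen, monovalent) → 0 H
  atom 2: C, bond orders sum to 3 (valence 4) → 1 H
  atom 3: C, bond orders sum to 2 (valence 4) → 2 H
  atom 4: C, bond orders sum to 2 (valence 4) → 2 H
  atom 5: C, bond orders sum to 2 (valence 4) → 2 H
  atom 6: C, bond orders sum to 3 (valence 4) → 1 H
  atom 7: C, bond orders sum to 1 (valence 4) → 3 H
  atom 8: C, bond orders sum to 2 (valence 4) → 2 H
  atom 9: C, bond orders sum to 3 (valence 4) → 1 H
  atom 10: S, bond orders sum to 1 (valence 2) → 1 H
Totals → C:8, H:15, F:1, S:1.
In Hill order: C8H15FS.

C8H15FS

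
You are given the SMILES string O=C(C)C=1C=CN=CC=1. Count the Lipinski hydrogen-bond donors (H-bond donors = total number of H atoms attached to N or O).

Donors: find every N or O and count the H atoms it carries.
  atom 1 (O): bond orders sum to 2 → 0 H
  atom 7 (N): bond orders sum to 3 → 0 H
Lipinski HBD = 0.

0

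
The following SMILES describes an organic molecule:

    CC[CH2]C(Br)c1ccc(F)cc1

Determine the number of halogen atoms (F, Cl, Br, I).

Halogen atoms appear at heavy-atom positions 5, 10 (1×Br, 1×F).
Halogen count: 2.

2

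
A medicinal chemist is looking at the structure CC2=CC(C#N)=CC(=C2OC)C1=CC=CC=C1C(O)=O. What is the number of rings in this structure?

2

In SMILES, each pair of matching ring-closure digits denotes one ring-closing bond; the number of such bonds equals the number of independent rings.
Ring-closure bonds here: 2.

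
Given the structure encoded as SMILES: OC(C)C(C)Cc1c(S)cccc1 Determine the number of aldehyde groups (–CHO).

Scan the SMILES for the aldehyde motif — none present.
Groups that are present: 1 hydroxyl, 1 thiol.

0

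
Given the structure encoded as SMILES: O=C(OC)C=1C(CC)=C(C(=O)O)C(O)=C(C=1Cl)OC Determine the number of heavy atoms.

19

Every atom symbol written in the SMILES (organic subset) is one heavy atom; implicit H are not written.
Heavy atoms by element → C:12, Cl:1, O:6.
Total: 19.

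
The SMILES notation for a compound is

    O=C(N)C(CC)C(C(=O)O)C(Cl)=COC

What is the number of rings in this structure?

0

In SMILES, each pair of matching ring-closure digits denotes one ring-closing bond; the number of such bonds equals the number of independent rings.
Ring-closure bonds here: 0.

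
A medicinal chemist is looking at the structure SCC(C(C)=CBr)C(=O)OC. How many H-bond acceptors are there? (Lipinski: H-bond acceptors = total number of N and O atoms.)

2

N atoms: 0; O atoms: 2.
Lipinski HBA = 0 + 2 = 2.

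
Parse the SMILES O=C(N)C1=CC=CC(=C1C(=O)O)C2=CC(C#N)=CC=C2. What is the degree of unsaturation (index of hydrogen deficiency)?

Degree of unsaturation = (number of rings) + (number of π bonds).
Ring closures in the SMILES: 2.
π bonds: 8 double bonds (each 1 DoU), 1 triple bond (each 2 DoU) → 10 DoU from unsaturation.
Total DoU = 2 + 10 = 12.

12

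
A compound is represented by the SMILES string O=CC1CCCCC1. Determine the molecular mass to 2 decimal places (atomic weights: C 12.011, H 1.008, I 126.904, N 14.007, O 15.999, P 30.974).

112.17 g/mol

First, the molecular formula is C7H12O (counting implicit H from valence).
  C: 7 × 12.011 = 84.077
  H: 12 × 1.008 = 12.096
  O: 1 × 15.999 = 15.999
Sum: 7×12.011 + 12×1.008 + 1×15.999 = 112.172 → 112.17 g/mol.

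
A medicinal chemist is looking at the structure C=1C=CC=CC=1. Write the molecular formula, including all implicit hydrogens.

C6H6

Walk through each heavy atom and fill implicit hydrogens from standard valence (C 4, N 3, O 2, S 2, halogen 1):
  atom 1: C, bond orders sum to 3 (valence 4) → 1 H
  atom 2: C, bond orders sum to 3 (valence 4) → 1 H
  atom 3: C, bond orders sum to 3 (valence 4) → 1 H
  atom 4: C, bond orders sum to 3 (valence 4) → 1 H
  atom 5: C, bond orders sum to 3 (valence 4) → 1 H
  atom 6: C, bond orders sum to 3 (valence 4) → 1 H
Totals → C:6, H:6.
In Hill order: C6H6.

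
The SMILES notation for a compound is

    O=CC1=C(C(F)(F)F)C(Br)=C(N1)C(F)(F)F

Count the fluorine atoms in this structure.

Scan the SMILES for F atoms (remember two-letter symbols like Cl and Br are single atoms).
Fluorine count: 6.

6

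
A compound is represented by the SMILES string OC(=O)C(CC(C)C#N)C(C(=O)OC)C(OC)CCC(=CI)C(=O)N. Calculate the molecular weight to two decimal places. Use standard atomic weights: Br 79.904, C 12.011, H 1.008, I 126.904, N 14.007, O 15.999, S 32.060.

First, the molecular formula is C16H23IN2O6 (counting implicit H from valence).
  C: 16 × 12.011 = 192.176
  H: 23 × 1.008 = 23.184
  I: 1 × 126.904 = 126.904
  N: 2 × 14.007 = 28.014
  O: 6 × 15.999 = 95.994
Sum: 16×12.011 + 23×1.008 + 1×126.904 + 2×14.007 + 6×15.999 = 466.272 → 466.27 g/mol.

466.27 g/mol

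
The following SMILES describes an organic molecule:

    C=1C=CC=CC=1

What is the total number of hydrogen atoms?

Walk through each heavy atom and fill implicit hydrogens from standard valence (C 4, N 3, O 2, S 2, halogen 1):
  atom 1: C, bond orders sum to 3 (valence 4) → 1 H
  atom 2: C, bond orders sum to 3 (valence 4) → 1 H
  atom 3: C, bond orders sum to 3 (valence 4) → 1 H
  atom 4: C, bond orders sum to 3 (valence 4) → 1 H
  atom 5: C, bond orders sum to 3 (valence 4) → 1 H
  atom 6: C, bond orders sum to 3 (valence 4) → 1 H
Total hydrogens: 6.

6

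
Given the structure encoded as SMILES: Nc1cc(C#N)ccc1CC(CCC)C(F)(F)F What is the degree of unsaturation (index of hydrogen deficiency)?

6

Molecular formula: C13H15F3N2.
DoU = (2C + 2 + N − H − X) / 2, where X is the halogen count and O/S are ignored.
    = (2·13 + 2 + 2 − 15 − 3) / 2 = 12 / 2 = 6.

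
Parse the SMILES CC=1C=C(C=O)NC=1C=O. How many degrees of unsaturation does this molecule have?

5

Degree of unsaturation = (number of rings) + (number of π bonds).
Ring closures in the SMILES: 1.
π bonds: 4 double bonds (each 1 DoU) → 4 DoU from unsaturation.
Total DoU = 1 + 4 = 5.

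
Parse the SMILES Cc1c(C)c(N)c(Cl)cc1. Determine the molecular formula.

C8H10ClN

Walk through each heavy atom and fill implicit hydrogens from standard valence (C 4, N 3, O 2, S 2, halogen 1); for lowercase aromatic atoms, an aromatic c carries 1 H when it has two neighbours and 0 H with three, and aromatic n carries 0 H:
  atom 1: C, bond orders sum to 1 (valence 4) → 3 H
  atom 2: aromatic c, 3 neighbours → 0 H
  atom 3: aromatic c, 3 neighbours → 0 H
  atom 4: C, bond orders sum to 1 (valence 4) → 3 H
  atom 5: aromatic c, 3 neighbours → 0 H
  atom 6: N, bond orders sum to 1 (valence 3) → 2 H
  atom 7: aromatic c, 3 neighbours → 0 H
  atom 8: Cl (halogen, monovalent) → 0 H
  atom 9: aromatic c, 2 neighbours → 1 H
  atom 10: aromatic c, 2 neighbours → 1 H
Totals → C:8, H:10, Cl:1, N:1.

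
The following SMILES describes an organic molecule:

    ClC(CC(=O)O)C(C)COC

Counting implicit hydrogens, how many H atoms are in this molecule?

Walk through each heavy atom and fill implicit hydrogens from standard valence (C 4, N 3, O 2, S 2, halogen 1):
  atom 1: Cl (halogen, monovalent) → 0 H
  atom 2: C, bond orders sum to 3 (valence 4) → 1 H
  atom 3: C, bond orders sum to 2 (valence 4) → 2 H
  atom 4: C, bond orders sum to 4 (valence 4) → 0 H
  atom 5: O, bond orders sum to 2 (valence 2) → 0 H
  atom 6: O, bond orders sum to 1 (valence 2) → 1 H
  atom 7: C, bond orders sum to 3 (valence 4) → 1 H
  atom 8: C, bond orders sum to 1 (valence 4) → 3 H
  atom 9: C, bond orders sum to 2 (valence 4) → 2 H
  atom 10: O, bond orders sum to 2 (valence 2) → 0 H
  atom 11: C, bond orders sum to 1 (valence 4) → 3 H
Total hydrogens: 13.

13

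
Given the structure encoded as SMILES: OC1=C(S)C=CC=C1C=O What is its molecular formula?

C7H6O2S

Walk through each heavy atom and fill implicit hydrogens from standard valence (C 4, N 3, O 2, S 2, halogen 1):
  atom 1: O, bond orders sum to 1 (valence 2) → 1 H
  atom 2: C, bond orders sum to 4 (valence 4) → 0 H
  atom 3: C, bond orders sum to 4 (valence 4) → 0 H
  atom 4: S, bond orders sum to 1 (valence 2) → 1 H
  atom 5: C, bond orders sum to 3 (valence 4) → 1 H
  atom 6: C, bond orders sum to 3 (valence 4) → 1 H
  atom 7: C, bond orders sum to 3 (valence 4) → 1 H
  atom 8: C, bond orders sum to 4 (valence 4) → 0 H
  atom 9: C, bond orders sum to 3 (valence 4) → 1 H
  atom 10: O, bond orders sum to 2 (valence 2) → 0 H
Totals → C:7, H:6, O:2, S:1.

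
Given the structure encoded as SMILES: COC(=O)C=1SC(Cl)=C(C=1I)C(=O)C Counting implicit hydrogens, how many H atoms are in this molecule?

Walk through each heavy atom and fill implicit hydrogens from standard valence (C 4, N 3, O 2, S 2, halogen 1):
  atom 1: C, bond orders sum to 1 (valence 4) → 3 H
  atom 2: O, bond orders sum to 2 (valence 2) → 0 H
  atom 3: C, bond orders sum to 4 (valence 4) → 0 H
  atom 4: O, bond orders sum to 2 (valence 2) → 0 H
  atom 5: C, bond orders sum to 4 (valence 4) → 0 H
  atom 6: S, bond orders sum to 2 (valence 2) → 0 H
  atom 7: C, bond orders sum to 4 (valence 4) → 0 H
  atom 8: Cl (halogen, monovalent) → 0 H
  atom 9: C, bond orders sum to 4 (valence 4) → 0 H
  atom 10: C, bond orders sum to 4 (valence 4) → 0 H
  atom 11: I (halogen, monovalent) → 0 H
  atom 12: C, bond orders sum to 4 (valence 4) → 0 H
  atom 13: O, bond orders sum to 2 (valence 2) → 0 H
  atom 14: C, bond orders sum to 1 (valence 4) → 3 H
Total hydrogens: 6.

6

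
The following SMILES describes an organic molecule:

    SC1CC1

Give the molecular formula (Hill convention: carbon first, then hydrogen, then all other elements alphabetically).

C3H6S

Walk through each heavy atom and fill implicit hydrogens from standard valence (C 4, N 3, O 2, S 2, halogen 1):
  atom 1: S, bond orders sum to 1 (valence 2) → 1 H
  atom 2: C, bond orders sum to 3 (valence 4) → 1 H
  atom 3: C, bond orders sum to 2 (valence 4) → 2 H
  atom 4: C, bond orders sum to 2 (valence 4) → 2 H
Totals → C:3, H:6, S:1.
In Hill order: C3H6S.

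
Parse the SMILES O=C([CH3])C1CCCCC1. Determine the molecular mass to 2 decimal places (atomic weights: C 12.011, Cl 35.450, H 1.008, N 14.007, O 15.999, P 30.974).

First, the molecular formula is C8H14O (counting implicit H from valence).
  C: 8 × 12.011 = 96.088
  H: 14 × 1.008 = 14.112
  O: 1 × 15.999 = 15.999
Sum: 8×12.011 + 14×1.008 + 1×15.999 = 126.199 → 126.20 g/mol.

126.20 g/mol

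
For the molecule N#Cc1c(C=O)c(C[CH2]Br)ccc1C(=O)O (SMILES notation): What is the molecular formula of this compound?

C11H8BrNO3

Walk through each heavy atom and fill implicit hydrogens from standard valence (C 4, N 3, O 2, S 2, halogen 1); for lowercase aromatic atoms, an aromatic c carries 1 H when it has two neighbours and 0 H with three, and aromatic n carries 0 H:
  atom 1: N, bond orders sum to 3 (valence 3) → 0 H
  atom 2: C, bond orders sum to 4 (valence 4) → 0 H
  atom 3: aromatic c, 3 neighbours → 0 H
  atom 4: aromatic c, 3 neighbours → 0 H
  atom 5: C, bond orders sum to 3 (valence 4) → 1 H
  atom 6: O, bond orders sum to 2 (valence 2) → 0 H
  atom 7: aromatic c, 3 neighbours → 0 H
  atom 8: C, bond orders sum to 2 (valence 4) → 2 H
  atom 9: C with explicit H count 2
  atom 10: Br (halogen, monovalent) → 0 H
  atom 11: aromatic c, 2 neighbours → 1 H
  atom 12: aromatic c, 2 neighbours → 1 H
  atom 13: aromatic c, 3 neighbours → 0 H
  atom 14: C, bond orders sum to 4 (valence 4) → 0 H
  atom 15: O, bond orders sum to 2 (valence 2) → 0 H
  atom 16: O, bond orders sum to 1 (valence 2) → 1 H
Totals → C:11, H:8, Br:1, N:1, O:3.
In Hill order: C11H8BrNO3.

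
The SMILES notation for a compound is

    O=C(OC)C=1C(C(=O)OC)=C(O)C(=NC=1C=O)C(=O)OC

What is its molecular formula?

Walk through each heavy atom and fill implicit hydrogens from standard valence (C 4, N 3, O 2, S 2, halogen 1):
  atom 1: O, bond orders sum to 2 (valence 2) → 0 H
  atom 2: C, bond orders sum to 4 (valence 4) → 0 H
  atom 3: O, bond orders sum to 2 (valence 2) → 0 H
  atom 4: C, bond orders sum to 1 (valence 4) → 3 H
  atom 5: C, bond orders sum to 4 (valence 4) → 0 H
  atom 6: C, bond orders sum to 4 (valence 4) → 0 H
  atom 7: C, bond orders sum to 4 (valence 4) → 0 H
  atom 8: O, bond orders sum to 2 (valence 2) → 0 H
  atom 9: O, bond orders sum to 2 (valence 2) → 0 H
  atom 10: C, bond orders sum to 1 (valence 4) → 3 H
  atom 11: C, bond orders sum to 4 (valence 4) → 0 H
  atom 12: O, bond orders sum to 1 (valence 2) → 1 H
  atom 13: C, bond orders sum to 4 (valence 4) → 0 H
  atom 14: N, bond orders sum to 3 (valence 3) → 0 H
  atom 15: C, bond orders sum to 4 (valence 4) → 0 H
  atom 16: C, bond orders sum to 3 (valence 4) → 1 H
  atom 17: O, bond orders sum to 2 (valence 2) → 0 H
  atom 18: C, bond orders sum to 4 (valence 4) → 0 H
  atom 19: O, bond orders sum to 2 (valence 2) → 0 H
  atom 20: O, bond orders sum to 2 (valence 2) → 0 H
  atom 21: C, bond orders sum to 1 (valence 4) → 3 H
Totals → C:12, H:11, N:1, O:8.
In Hill order: C12H11NO8.

C12H11NO8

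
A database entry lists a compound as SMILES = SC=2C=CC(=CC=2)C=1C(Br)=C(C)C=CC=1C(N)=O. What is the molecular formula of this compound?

Walk through each heavy atom and fill implicit hydrogens from standard valence (C 4, N 3, O 2, S 2, halogen 1):
  atom 1: S, bond orders sum to 1 (valence 2) → 1 H
  atom 2: C, bond orders sum to 4 (valence 4) → 0 H
  atom 3: C, bond orders sum to 3 (valence 4) → 1 H
  atom 4: C, bond orders sum to 3 (valence 4) → 1 H
  atom 5: C, bond orders sum to 4 (valence 4) → 0 H
  atom 6: C, bond orders sum to 3 (valence 4) → 1 H
  atom 7: C, bond orders sum to 3 (valence 4) → 1 H
  atom 8: C, bond orders sum to 4 (valence 4) → 0 H
  atom 9: C, bond orders sum to 4 (valence 4) → 0 H
  atom 10: Br (halogen, monovalent) → 0 H
  atom 11: C, bond orders sum to 4 (valence 4) → 0 H
  atom 12: C, bond orders sum to 1 (valence 4) → 3 H
  atom 13: C, bond orders sum to 3 (valence 4) → 1 H
  atom 14: C, bond orders sum to 3 (valence 4) → 1 H
  atom 15: C, bond orders sum to 4 (valence 4) → 0 H
  atom 16: C, bond orders sum to 4 (valence 4) → 0 H
  atom 17: N, bond orders sum to 1 (valence 3) → 2 H
  atom 18: O, bond orders sum to 2 (valence 2) → 0 H
Totals → C:14, H:12, Br:1, N:1, O:1, S:1.

C14H12BrNOS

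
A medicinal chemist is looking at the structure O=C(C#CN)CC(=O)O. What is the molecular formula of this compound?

Walk through each heavy atom and fill implicit hydrogens from standard valence (C 4, N 3, O 2, S 2, halogen 1):
  atom 1: O, bond orders sum to 2 (valence 2) → 0 H
  atom 2: C, bond orders sum to 4 (valence 4) → 0 H
  atom 3: C, bond orders sum to 4 (valence 4) → 0 H
  atom 4: C, bond orders sum to 4 (valence 4) → 0 H
  atom 5: N, bond orders sum to 1 (valence 3) → 2 H
  atom 6: C, bond orders sum to 2 (valence 4) → 2 H
  atom 7: C, bond orders sum to 4 (valence 4) → 0 H
  atom 8: O, bond orders sum to 2 (valence 2) → 0 H
  atom 9: O, bond orders sum to 1 (valence 2) → 1 H
Totals → C:5, H:5, N:1, O:3.

C5H5NO3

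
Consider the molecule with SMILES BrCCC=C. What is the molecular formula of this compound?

Walk through each heavy atom and fill implicit hydrogens from standard valence (C 4, N 3, O 2, S 2, halogen 1):
  atom 1: Br (halogen, monovalent) → 0 H
  atom 2: C, bond orders sum to 2 (valence 4) → 2 H
  atom 3: C, bond orders sum to 2 (valence 4) → 2 H
  atom 4: C, bond orders sum to 3 (valence 4) → 1 H
  atom 5: C, bond orders sum to 2 (valence 4) → 2 H
Totals → C:4, H:7, Br:1.
In Hill order: C4H7Br.

C4H7Br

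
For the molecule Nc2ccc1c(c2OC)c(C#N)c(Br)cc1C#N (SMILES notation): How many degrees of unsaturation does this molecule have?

Molecular formula: C13H8BrN3O.
DoU = (2C + 2 + N − H − X) / 2, where X is the halogen count and O/S are ignored.
    = (2·13 + 2 + 3 − 8 − 1) / 2 = 22 / 2 = 11.

11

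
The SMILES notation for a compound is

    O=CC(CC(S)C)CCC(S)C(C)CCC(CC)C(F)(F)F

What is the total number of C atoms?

16

Count every carbon token in the SMILES (each C, including those in ring-closure positions and inside branches).
Carbon count: 16.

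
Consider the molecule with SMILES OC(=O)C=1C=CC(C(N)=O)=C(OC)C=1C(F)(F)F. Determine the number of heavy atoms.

Every atom symbol written in the SMILES (organic subset) is one heavy atom; implicit H are not written.
Heavy atoms by element → C:10, F:3, N:1, O:4.
Total: 18.

18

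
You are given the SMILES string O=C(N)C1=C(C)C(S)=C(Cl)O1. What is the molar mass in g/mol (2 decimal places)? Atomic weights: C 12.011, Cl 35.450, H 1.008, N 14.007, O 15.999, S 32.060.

191.63 g/mol

First, the molecular formula is C6H6ClNO2S (counting implicit H from valence).
  C: 6 × 12.011 = 72.066
  Cl: 1 × 35.450 = 35.450
  H: 6 × 1.008 = 6.048
  N: 1 × 14.007 = 14.007
  O: 2 × 15.999 = 31.998
  S: 1 × 32.060 = 32.060
Sum: 6×12.011 + 1×35.450 + 6×1.008 + 1×14.007 + 2×15.999 + 1×32.060 = 191.629 → 191.63 g/mol.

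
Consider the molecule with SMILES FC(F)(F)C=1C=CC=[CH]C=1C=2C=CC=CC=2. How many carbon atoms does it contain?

Count every carbon token in the SMILES (each C, including those in ring-closure positions and inside branches).
Carbon count: 13.

13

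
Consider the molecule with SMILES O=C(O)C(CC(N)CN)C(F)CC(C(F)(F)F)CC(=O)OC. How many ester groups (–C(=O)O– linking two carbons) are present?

The ester motif appears at heavy-atom position 19 in the SMILES.
Other groups present: 1 carboxylic acid, 2 primary amine.
Ester count: 1.

1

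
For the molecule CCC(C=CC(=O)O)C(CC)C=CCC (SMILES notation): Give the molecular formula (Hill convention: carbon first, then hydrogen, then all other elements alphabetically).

Walk through each heavy atom and fill implicit hydrogens from standard valence (C 4, N 3, O 2, S 2, halogen 1):
  atom 1: C, bond orders sum to 1 (valence 4) → 3 H
  atom 2: C, bond orders sum to 2 (valence 4) → 2 H
  atom 3: C, bond orders sum to 3 (valence 4) → 1 H
  atom 4: C, bond orders sum to 3 (valence 4) → 1 H
  atom 5: C, bond orders sum to 3 (valence 4) → 1 H
  atom 6: C, bond orders sum to 4 (valence 4) → 0 H
  atom 7: O, bond orders sum to 2 (valence 2) → 0 H
  atom 8: O, bond orders sum to 1 (valence 2) → 1 H
  atom 9: C, bond orders sum to 3 (valence 4) → 1 H
  atom 10: C, bond orders sum to 2 (valence 4) → 2 H
  atom 11: C, bond orders sum to 1 (valence 4) → 3 H
  atom 12: C, bond orders sum to 3 (valence 4) → 1 H
  atom 13: C, bond orders sum to 3 (valence 4) → 1 H
  atom 14: C, bond orders sum to 2 (valence 4) → 2 H
  atom 15: C, bond orders sum to 1 (valence 4) → 3 H
Totals → C:13, H:22, O:2.

C13H22O2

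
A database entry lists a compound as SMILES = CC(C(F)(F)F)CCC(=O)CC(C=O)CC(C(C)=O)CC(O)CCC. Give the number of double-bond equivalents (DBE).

Degree of unsaturation = (number of rings) + (number of π bonds).
Ring closures in the SMILES: 0.
π bonds: 3 double bonds (each 1 DoU) → 3 DoU from unsaturation.
Total DoU = 0 + 3 = 3.

3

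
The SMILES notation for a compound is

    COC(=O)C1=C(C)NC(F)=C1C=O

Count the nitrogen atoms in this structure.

1

Scan the SMILES for N atoms (remember two-letter symbols like Cl and Br are single atoms).
Nitrogen count: 1.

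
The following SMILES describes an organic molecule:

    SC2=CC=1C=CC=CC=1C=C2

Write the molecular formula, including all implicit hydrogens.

Walk through each heavy atom and fill implicit hydrogens from standard valence (C 4, N 3, O 2, S 2, halogen 1):
  atom 1: S, bond orders sum to 1 (valence 2) → 1 H
  atom 2: C, bond orders sum to 4 (valence 4) → 0 H
  atom 3: C, bond orders sum to 3 (valence 4) → 1 H
  atom 4: C, bond orders sum to 4 (valence 4) → 0 H
  atom 5: C, bond orders sum to 3 (valence 4) → 1 H
  atom 6: C, bond orders sum to 3 (valence 4) → 1 H
  atom 7: C, bond orders sum to 3 (valence 4) → 1 H
  atom 8: C, bond orders sum to 3 (valence 4) → 1 H
  atom 9: C, bond orders sum to 4 (valence 4) → 0 H
  atom 10: C, bond orders sum to 3 (valence 4) → 1 H
  atom 11: C, bond orders sum to 3 (valence 4) → 1 H
Totals → C:10, H:8, S:1.
In Hill order: C10H8S.

C10H8S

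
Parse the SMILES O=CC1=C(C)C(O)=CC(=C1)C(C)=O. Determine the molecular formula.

C10H10O3

Walk through each heavy atom and fill implicit hydrogens from standard valence (C 4, N 3, O 2, S 2, halogen 1):
  atom 1: O, bond orders sum to 2 (valence 2) → 0 H
  atom 2: C, bond orders sum to 3 (valence 4) → 1 H
  atom 3: C, bond orders sum to 4 (valence 4) → 0 H
  atom 4: C, bond orders sum to 4 (valence 4) → 0 H
  atom 5: C, bond orders sum to 1 (valence 4) → 3 H
  atom 6: C, bond orders sum to 4 (valence 4) → 0 H
  atom 7: O, bond orders sum to 1 (valence 2) → 1 H
  atom 8: C, bond orders sum to 3 (valence 4) → 1 H
  atom 9: C, bond orders sum to 4 (valence 4) → 0 H
  atom 10: C, bond orders sum to 3 (valence 4) → 1 H
  atom 11: C, bond orders sum to 4 (valence 4) → 0 H
  atom 12: C, bond orders sum to 1 (valence 4) → 3 H
  atom 13: O, bond orders sum to 2 (valence 2) → 0 H
Totals → C:10, H:10, O:3.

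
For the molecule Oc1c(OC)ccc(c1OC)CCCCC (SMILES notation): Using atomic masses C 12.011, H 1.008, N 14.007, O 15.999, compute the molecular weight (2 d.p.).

First, the molecular formula is C13H20O3 (counting implicit H from valence).
  C: 13 × 12.011 = 156.143
  H: 20 × 1.008 = 20.160
  O: 3 × 15.999 = 47.997
Sum: 13×12.011 + 20×1.008 + 3×15.999 = 224.300 → 224.30 g/mol.

224.30 g/mol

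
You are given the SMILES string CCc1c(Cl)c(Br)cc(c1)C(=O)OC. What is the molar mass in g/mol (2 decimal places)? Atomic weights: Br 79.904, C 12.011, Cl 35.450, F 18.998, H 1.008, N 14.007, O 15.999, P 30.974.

First, the molecular formula is C10H10BrClO2 (counting implicit H from valence).
  Br: 1 × 79.904 = 79.904
  C: 10 × 12.011 = 120.110
  Cl: 1 × 35.450 = 35.450
  H: 10 × 1.008 = 10.080
  O: 2 × 15.999 = 31.998
Sum: 1×79.904 + 10×12.011 + 1×35.450 + 10×1.008 + 2×15.999 = 277.542 → 277.54 g/mol.

277.54 g/mol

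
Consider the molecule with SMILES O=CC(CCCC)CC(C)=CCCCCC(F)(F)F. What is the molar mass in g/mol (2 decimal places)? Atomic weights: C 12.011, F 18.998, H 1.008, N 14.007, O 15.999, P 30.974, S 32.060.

278.36 g/mol

First, the molecular formula is C15H25F3O (counting implicit H from valence).
  C: 15 × 12.011 = 180.165
  F: 3 × 18.998 = 56.994
  H: 25 × 1.008 = 25.200
  O: 1 × 15.999 = 15.999
Sum: 15×12.011 + 3×18.998 + 25×1.008 + 1×15.999 = 278.358 → 278.36 g/mol.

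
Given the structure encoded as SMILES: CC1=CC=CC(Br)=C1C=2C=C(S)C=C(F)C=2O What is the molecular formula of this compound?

Walk through each heavy atom and fill implicit hydrogens from standard valence (C 4, N 3, O 2, S 2, halogen 1):
  atom 1: C, bond orders sum to 1 (valence 4) → 3 H
  atom 2: C, bond orders sum to 4 (valence 4) → 0 H
  atom 3: C, bond orders sum to 3 (valence 4) → 1 H
  atom 4: C, bond orders sum to 3 (valence 4) → 1 H
  atom 5: C, bond orders sum to 3 (valence 4) → 1 H
  atom 6: C, bond orders sum to 4 (valence 4) → 0 H
  atom 7: Br (halogen, monovalent) → 0 H
  atom 8: C, bond orders sum to 4 (valence 4) → 0 H
  atom 9: C, bond orders sum to 4 (valence 4) → 0 H
  atom 10: C, bond orders sum to 3 (valence 4) → 1 H
  atom 11: C, bond orders sum to 4 (valence 4) → 0 H
  atom 12: S, bond orders sum to 1 (valence 2) → 1 H
  atom 13: C, bond orders sum to 3 (valence 4) → 1 H
  atom 14: C, bond orders sum to 4 (valence 4) → 0 H
  atom 15: F (halogen, monovalent) → 0 H
  atom 16: C, bond orders sum to 4 (valence 4) → 0 H
  atom 17: O, bond orders sum to 1 (valence 2) → 1 H
Totals → C:13, H:10, Br:1, F:1, O:1, S:1.
In Hill order: C13H10BrFOS.

C13H10BrFOS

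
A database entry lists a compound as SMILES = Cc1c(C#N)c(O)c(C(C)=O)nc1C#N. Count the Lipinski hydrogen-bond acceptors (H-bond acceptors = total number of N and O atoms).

N atoms: 3; O atoms: 2.
Lipinski HBA = 3 + 2 = 5.

5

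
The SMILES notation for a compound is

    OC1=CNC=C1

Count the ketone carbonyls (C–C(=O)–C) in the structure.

Scan the SMILES for the ketone motif — none present.
Groups that are present: 1 hydroxyl.

0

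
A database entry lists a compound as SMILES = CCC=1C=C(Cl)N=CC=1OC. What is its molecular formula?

C8H10ClNO

Walk through each heavy atom and fill implicit hydrogens from standard valence (C 4, N 3, O 2, S 2, halogen 1):
  atom 1: C, bond orders sum to 1 (valence 4) → 3 H
  atom 2: C, bond orders sum to 2 (valence 4) → 2 H
  atom 3: C, bond orders sum to 4 (valence 4) → 0 H
  atom 4: C, bond orders sum to 3 (valence 4) → 1 H
  atom 5: C, bond orders sum to 4 (valence 4) → 0 H
  atom 6: Cl (halogen, monovalent) → 0 H
  atom 7: N, bond orders sum to 3 (valence 3) → 0 H
  atom 8: C, bond orders sum to 3 (valence 4) → 1 H
  atom 9: C, bond orders sum to 4 (valence 4) → 0 H
  atom 10: O, bond orders sum to 2 (valence 2) → 0 H
  atom 11: C, bond orders sum to 1 (valence 4) → 3 H
Totals → C:8, H:10, Cl:1, N:1, O:1.
In Hill order: C8H10ClNO.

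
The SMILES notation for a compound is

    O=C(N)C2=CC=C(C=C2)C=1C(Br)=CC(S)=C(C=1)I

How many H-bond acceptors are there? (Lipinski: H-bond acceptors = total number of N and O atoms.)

2

N atoms: 1; O atoms: 1.
Lipinski HBA = 1 + 1 = 2.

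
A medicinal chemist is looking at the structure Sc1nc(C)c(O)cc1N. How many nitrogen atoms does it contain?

2

Scan the SMILES for N atoms (remember two-letter symbols like Cl and Br are single atoms).
Nitrogen count: 2.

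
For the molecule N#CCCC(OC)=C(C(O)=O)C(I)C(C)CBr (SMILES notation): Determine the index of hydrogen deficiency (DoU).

4

Degree of unsaturation = (number of rings) + (number of π bonds).
Ring closures in the SMILES: 0.
π bonds: 2 double bonds (each 1 DoU), 1 triple bond (each 2 DoU) → 4 DoU from unsaturation.
Total DoU = 0 + 4 = 4.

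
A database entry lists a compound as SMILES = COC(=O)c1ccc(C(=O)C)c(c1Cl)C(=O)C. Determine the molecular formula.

C12H11ClO4

Walk through each heavy atom and fill implicit hydrogens from standard valence (C 4, N 3, O 2, S 2, halogen 1); for lowercase aromatic atoms, an aromatic c carries 1 H when it has two neighbours and 0 H with three, and aromatic n carries 0 H:
  atom 1: C, bond orders sum to 1 (valence 4) → 3 H
  atom 2: O, bond orders sum to 2 (valence 2) → 0 H
  atom 3: C, bond orders sum to 4 (valence 4) → 0 H
  atom 4: O, bond orders sum to 2 (valence 2) → 0 H
  atom 5: aromatic c, 3 neighbours → 0 H
  atom 6: aromatic c, 2 neighbours → 1 H
  atom 7: aromatic c, 2 neighbours → 1 H
  atom 8: aromatic c, 3 neighbours → 0 H
  atom 9: C, bond orders sum to 4 (valence 4) → 0 H
  atom 10: O, bond orders sum to 2 (valence 2) → 0 H
  atom 11: C, bond orders sum to 1 (valence 4) → 3 H
  atom 12: aromatic c, 3 neighbours → 0 H
  atom 13: aromatic c, 3 neighbours → 0 H
  atom 14: Cl (halogen, monovalent) → 0 H
  atom 15: C, bond orders sum to 4 (valence 4) → 0 H
  atom 16: O, bond orders sum to 2 (valence 2) → 0 H
  atom 17: C, bond orders sum to 1 (valence 4) → 3 H
Totals → C:12, H:11, Cl:1, O:4.
In Hill order: C12H11ClO4.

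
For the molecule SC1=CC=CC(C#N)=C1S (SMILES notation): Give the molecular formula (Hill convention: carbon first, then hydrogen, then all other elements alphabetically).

Walk through each heavy atom and fill implicit hydrogens from standard valence (C 4, N 3, O 2, S 2, halogen 1):
  atom 1: S, bond orders sum to 1 (valence 2) → 1 H
  atom 2: C, bond orders sum to 4 (valence 4) → 0 H
  atom 3: C, bond orders sum to 3 (valence 4) → 1 H
  atom 4: C, bond orders sum to 3 (valence 4) → 1 H
  atom 5: C, bond orders sum to 3 (valence 4) → 1 H
  atom 6: C, bond orders sum to 4 (valence 4) → 0 H
  atom 7: C, bond orders sum to 4 (valence 4) → 0 H
  atom 8: N, bond orders sum to 3 (valence 3) → 0 H
  atom 9: C, bond orders sum to 4 (valence 4) → 0 H
  atom 10: S, bond orders sum to 1 (valence 2) → 1 H
Totals → C:7, H:5, N:1, S:2.
In Hill order: C7H5NS2.

C7H5NS2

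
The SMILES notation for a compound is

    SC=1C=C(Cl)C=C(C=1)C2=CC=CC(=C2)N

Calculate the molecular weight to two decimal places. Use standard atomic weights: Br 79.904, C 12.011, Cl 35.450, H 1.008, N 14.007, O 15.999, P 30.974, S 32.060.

First, the molecular formula is C12H10ClNS (counting implicit H from valence).
  C: 12 × 12.011 = 144.132
  Cl: 1 × 35.450 = 35.450
  H: 10 × 1.008 = 10.080
  N: 1 × 14.007 = 14.007
  S: 1 × 32.060 = 32.060
Sum: 12×12.011 + 1×35.450 + 10×1.008 + 1×14.007 + 1×32.060 = 235.729 → 235.73 g/mol.

235.73 g/mol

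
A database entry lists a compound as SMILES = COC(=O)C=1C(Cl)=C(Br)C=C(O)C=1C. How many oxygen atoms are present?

Scan the SMILES for O atoms (remember two-letter symbols like Cl and Br are single atoms).
Oxygen count: 3.

3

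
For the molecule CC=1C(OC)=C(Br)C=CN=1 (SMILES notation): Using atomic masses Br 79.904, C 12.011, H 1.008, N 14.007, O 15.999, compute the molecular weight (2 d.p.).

202.05 g/mol

First, the molecular formula is C7H8BrNO (counting implicit H from valence).
  Br: 1 × 79.904 = 79.904
  C: 7 × 12.011 = 84.077
  H: 8 × 1.008 = 8.064
  N: 1 × 14.007 = 14.007
  O: 1 × 15.999 = 15.999
Sum: 1×79.904 + 7×12.011 + 8×1.008 + 1×14.007 + 1×15.999 = 202.051 → 202.05 g/mol.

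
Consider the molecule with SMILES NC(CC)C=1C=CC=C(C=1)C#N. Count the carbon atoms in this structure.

Count every carbon token in the SMILES (each C, including those in ring-closure positions and inside branches).
Carbon count: 10.

10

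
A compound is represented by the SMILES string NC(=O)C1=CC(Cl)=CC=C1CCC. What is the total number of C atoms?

10

Count every carbon token in the SMILES (each C, including those in ring-closure positions and inside branches).
Carbon count: 10.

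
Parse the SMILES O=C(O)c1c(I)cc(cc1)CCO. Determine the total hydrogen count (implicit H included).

Walk through each heavy atom and fill implicit hydrogens from standard valence (C 4, N 3, O 2, S 2, halogen 1); for lowercase aromatic atoms, an aromatic c carries 1 H when it has two neighbours and 0 H with three, and aromatic n carries 0 H:
  atom 1: O, bond orders sum to 2 (valence 2) → 0 H
  atom 2: C, bond orders sum to 4 (valence 4) → 0 H
  atom 3: O, bond orders sum to 1 (valence 2) → 1 H
  atom 4: aromatic c, 3 neighbours → 0 H
  atom 5: aromatic c, 3 neighbours → 0 H
  atom 6: I (halogen, monovalent) → 0 H
  atom 7: aromatic c, 2 neighbours → 1 H
  atom 8: aromatic c, 3 neighbours → 0 H
  atom 9: aromatic c, 2 neighbours → 1 H
  atom 10: aromatic c, 2 neighbours → 1 H
  atom 11: C, bond orders sum to 2 (valence 4) → 2 H
  atom 12: C, bond orders sum to 2 (valence 4) → 2 H
  atom 13: O, bond orders sum to 1 (valence 2) → 1 H
Total hydrogens: 9.

9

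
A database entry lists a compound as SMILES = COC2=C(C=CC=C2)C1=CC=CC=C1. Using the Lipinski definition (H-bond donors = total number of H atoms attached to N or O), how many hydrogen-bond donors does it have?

0

Donors: find every N or O and count the H atoms it carries.
  atom 2 (O): bond orders sum to 2 → 0 H
Lipinski HBD = 0.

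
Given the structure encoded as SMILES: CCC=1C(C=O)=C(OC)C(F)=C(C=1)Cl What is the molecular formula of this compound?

C10H10ClFO2

Walk through each heavy atom and fill implicit hydrogens from standard valence (C 4, N 3, O 2, S 2, halogen 1):
  atom 1: C, bond orders sum to 1 (valence 4) → 3 H
  atom 2: C, bond orders sum to 2 (valence 4) → 2 H
  atom 3: C, bond orders sum to 4 (valence 4) → 0 H
  atom 4: C, bond orders sum to 4 (valence 4) → 0 H
  atom 5: C, bond orders sum to 3 (valence 4) → 1 H
  atom 6: O, bond orders sum to 2 (valence 2) → 0 H
  atom 7: C, bond orders sum to 4 (valence 4) → 0 H
  atom 8: O, bond orders sum to 2 (valence 2) → 0 H
  atom 9: C, bond orders sum to 1 (valence 4) → 3 H
  atom 10: C, bond orders sum to 4 (valence 4) → 0 H
  atom 11: F (halogen, monovalent) → 0 H
  atom 12: C, bond orders sum to 4 (valence 4) → 0 H
  atom 13: C, bond orders sum to 3 (valence 4) → 1 H
  atom 14: Cl (halogen, monovalent) → 0 H
Totals → C:10, H:10, Cl:1, F:1, O:2.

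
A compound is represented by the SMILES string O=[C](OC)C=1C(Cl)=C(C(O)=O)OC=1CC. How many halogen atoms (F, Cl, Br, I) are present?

1

Halogen atoms appear at heavy-atom position 7 (1×Cl).
Other groups present: 1 carboxylic acid, 1 ester.
Halogen count: 1.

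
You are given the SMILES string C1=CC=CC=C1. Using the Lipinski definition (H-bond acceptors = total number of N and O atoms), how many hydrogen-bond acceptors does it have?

0

N atoms: 0; O atoms: 0.
Lipinski HBA = 0 + 0 = 0.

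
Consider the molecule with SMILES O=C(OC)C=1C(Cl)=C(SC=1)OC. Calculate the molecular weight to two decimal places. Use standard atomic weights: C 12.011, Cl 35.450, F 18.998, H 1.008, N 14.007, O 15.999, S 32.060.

First, the molecular formula is C7H7ClO3S (counting implicit H from valence).
  C: 7 × 12.011 = 84.077
  Cl: 1 × 35.450 = 35.450
  H: 7 × 1.008 = 7.056
  O: 3 × 15.999 = 47.997
  S: 1 × 32.060 = 32.060
Sum: 7×12.011 + 1×35.450 + 7×1.008 + 3×15.999 + 1×32.060 = 206.640 → 206.64 g/mol.

206.64 g/mol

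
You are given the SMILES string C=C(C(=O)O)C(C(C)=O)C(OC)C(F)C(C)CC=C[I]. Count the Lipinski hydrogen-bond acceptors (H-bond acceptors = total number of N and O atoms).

N atoms: 0; O atoms: 4.
Lipinski HBA = 0 + 4 = 4.

4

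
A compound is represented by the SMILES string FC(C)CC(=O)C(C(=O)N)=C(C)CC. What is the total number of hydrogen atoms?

Walk through each heavy atom and fill implicit hydrogens from standard valence (C 4, N 3, O 2, S 2, halogen 1):
  atom 1: F (halogen, monovalent) → 0 H
  atom 2: C, bond orders sum to 3 (valence 4) → 1 H
  atom 3: C, bond orders sum to 1 (valence 4) → 3 H
  atom 4: C, bond orders sum to 2 (valence 4) → 2 H
  atom 5: C, bond orders sum to 4 (valence 4) → 0 H
  atom 6: O, bond orders sum to 2 (valence 2) → 0 H
  atom 7: C, bond orders sum to 4 (valence 4) → 0 H
  atom 8: C, bond orders sum to 4 (valence 4) → 0 H
  atom 9: O, bond orders sum to 2 (valence 2) → 0 H
  atom 10: N, bond orders sum to 1 (valence 3) → 2 H
  atom 11: C, bond orders sum to 4 (valence 4) → 0 H
  atom 12: C, bond orders sum to 1 (valence 4) → 3 H
  atom 13: C, bond orders sum to 2 (valence 4) → 2 H
  atom 14: C, bond orders sum to 1 (valence 4) → 3 H
Total hydrogens: 16.

16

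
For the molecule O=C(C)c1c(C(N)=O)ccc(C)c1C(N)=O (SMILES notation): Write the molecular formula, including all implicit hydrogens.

Walk through each heavy atom and fill implicit hydrogens from standard valence (C 4, N 3, O 2, S 2, halogen 1); for lowercase aromatic atoms, an aromatic c carries 1 H when it has two neighbours and 0 H with three, and aromatic n carries 0 H:
  atom 1: O, bond orders sum to 2 (valence 2) → 0 H
  atom 2: C, bond orders sum to 4 (valence 4) → 0 H
  atom 3: C, bond orders sum to 1 (valence 4) → 3 H
  atom 4: aromatic c, 3 neighbours → 0 H
  atom 5: aromatic c, 3 neighbours → 0 H
  atom 6: C, bond orders sum to 4 (valence 4) → 0 H
  atom 7: N, bond orders sum to 1 (valence 3) → 2 H
  atom 8: O, bond orders sum to 2 (valence 2) → 0 H
  atom 9: aromatic c, 2 neighbours → 1 H
  atom 10: aromatic c, 2 neighbours → 1 H
  atom 11: aromatic c, 3 neighbours → 0 H
  atom 12: C, bond orders sum to 1 (valence 4) → 3 H
  atom 13: aromatic c, 3 neighbours → 0 H
  atom 14: C, bond orders sum to 4 (valence 4) → 0 H
  atom 15: N, bond orders sum to 1 (valence 3) → 2 H
  atom 16: O, bond orders sum to 2 (valence 2) → 0 H
Totals → C:11, H:12, N:2, O:3.

C11H12N2O3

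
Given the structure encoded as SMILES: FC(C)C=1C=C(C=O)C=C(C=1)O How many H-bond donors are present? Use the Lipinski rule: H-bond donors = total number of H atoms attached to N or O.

1

Donors: find every N or O and count the H atoms it carries.
  atom 8 (O): bond orders sum to 2 → 0 H
  atom 12 (O): bond orders sum to 1 → 1 H
Lipinski HBD = 1.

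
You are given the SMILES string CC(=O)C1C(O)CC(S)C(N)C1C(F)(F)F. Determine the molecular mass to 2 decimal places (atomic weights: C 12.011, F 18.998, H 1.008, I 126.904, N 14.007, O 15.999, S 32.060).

257.27 g/mol

First, the molecular formula is C9H14F3NO2S (counting implicit H from valence).
  C: 9 × 12.011 = 108.099
  F: 3 × 18.998 = 56.994
  H: 14 × 1.008 = 14.112
  N: 1 × 14.007 = 14.007
  O: 2 × 15.999 = 31.998
  S: 1 × 32.060 = 32.060
Sum: 9×12.011 + 3×18.998 + 14×1.008 + 1×14.007 + 2×15.999 + 1×32.060 = 257.270 → 257.27 g/mol.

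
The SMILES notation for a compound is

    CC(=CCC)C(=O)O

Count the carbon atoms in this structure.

Count every carbon token in the SMILES (each C, including those in ring-closure positions and inside branches).
Carbon count: 6.

6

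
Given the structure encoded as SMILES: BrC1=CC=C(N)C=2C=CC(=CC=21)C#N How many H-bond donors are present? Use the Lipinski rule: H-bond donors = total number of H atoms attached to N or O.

2

Donors: find every N or O and count the H atoms it carries.
  atom 6 (N): bond orders sum to 1 → 2 H
  atom 14 (N): bond orders sum to 3 → 0 H
Lipinski HBD = 2.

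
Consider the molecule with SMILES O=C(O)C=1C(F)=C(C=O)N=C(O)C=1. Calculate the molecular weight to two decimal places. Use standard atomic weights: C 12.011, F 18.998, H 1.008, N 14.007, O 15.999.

First, the molecular formula is C7H4FNO4 (counting implicit H from valence).
  C: 7 × 12.011 = 84.077
  F: 1 × 18.998 = 18.998
  H: 4 × 1.008 = 4.032
  N: 1 × 14.007 = 14.007
  O: 4 × 15.999 = 63.996
Sum: 7×12.011 + 1×18.998 + 4×1.008 + 1×14.007 + 4×15.999 = 185.110 → 185.11 g/mol.

185.11 g/mol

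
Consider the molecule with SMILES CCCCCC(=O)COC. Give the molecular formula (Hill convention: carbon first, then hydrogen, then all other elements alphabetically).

Walk through each heavy atom and fill implicit hydrogens from standard valence (C 4, N 3, O 2, S 2, halogen 1):
  atom 1: C, bond orders sum to 1 (valence 4) → 3 H
  atom 2: C, bond orders sum to 2 (valence 4) → 2 H
  atom 3: C, bond orders sum to 2 (valence 4) → 2 H
  atom 4: C, bond orders sum to 2 (valence 4) → 2 H
  atom 5: C, bond orders sum to 2 (valence 4) → 2 H
  atom 6: C, bond orders sum to 4 (valence 4) → 0 H
  atom 7: O, bond orders sum to 2 (valence 2) → 0 H
  atom 8: C, bond orders sum to 2 (valence 4) → 2 H
  atom 9: O, bond orders sum to 2 (valence 2) → 0 H
  atom 10: C, bond orders sum to 1 (valence 4) → 3 H
Totals → C:8, H:16, O:2.
In Hill order: C8H16O2.

C8H16O2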